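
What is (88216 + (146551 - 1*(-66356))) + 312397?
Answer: 613520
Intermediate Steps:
(88216 + (146551 - 1*(-66356))) + 312397 = (88216 + (146551 + 66356)) + 312397 = (88216 + 212907) + 312397 = 301123 + 312397 = 613520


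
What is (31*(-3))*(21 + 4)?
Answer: -2325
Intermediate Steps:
(31*(-3))*(21 + 4) = -93*25 = -2325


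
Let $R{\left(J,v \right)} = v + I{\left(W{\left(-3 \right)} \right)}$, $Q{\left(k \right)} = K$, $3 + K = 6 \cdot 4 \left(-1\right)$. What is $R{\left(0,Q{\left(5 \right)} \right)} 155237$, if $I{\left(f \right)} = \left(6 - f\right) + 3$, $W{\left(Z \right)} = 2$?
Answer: $-3104740$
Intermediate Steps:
$K = -27$ ($K = -3 + 6 \cdot 4 \left(-1\right) = -3 + 24 \left(-1\right) = -3 - 24 = -27$)
$Q{\left(k \right)} = -27$
$I{\left(f \right)} = 9 - f$
$R{\left(J,v \right)} = 7 + v$ ($R{\left(J,v \right)} = v + \left(9 - 2\right) = v + 7 = 7 + v$)
$R{\left(0,Q{\left(5 \right)} \right)} 155237 = \left(7 - 27\right) 155237 = \left(-20\right) 155237 = -3104740$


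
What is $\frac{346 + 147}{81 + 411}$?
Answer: $\frac{493}{492} \approx 1.002$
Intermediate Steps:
$\frac{346 + 147}{81 + 411} = \frac{493}{492}$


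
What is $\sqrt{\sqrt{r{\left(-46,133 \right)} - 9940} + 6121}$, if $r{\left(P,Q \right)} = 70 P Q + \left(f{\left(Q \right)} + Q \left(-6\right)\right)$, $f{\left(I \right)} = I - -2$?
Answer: $\sqrt{6121 + i \sqrt{438863}} \approx 78.351 + 4.2276 i$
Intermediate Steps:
$f{\left(I \right)} = 2 + I$ ($f{\left(I \right)} = I + 2 = 2 + I$)
$r{\left(P,Q \right)} = 2 - 5 Q + 70 P Q$ ($r{\left(P,Q \right)} = 70 P Q + \left(\left(2 + Q\right) + Q \left(-6\right)\right) = 70 P Q - \left(-2 + 5 Q\right) = 2 - 5 Q + 70 P Q$)
$\sqrt{\sqrt{r{\left(-46,133 \right)} - 9940} + 6121} = \sqrt{\sqrt{\left(2 - 665 + 70 \left(-46\right) 133\right) - 9940} + 6121} = \sqrt{\sqrt{\left(2 - 665 - 428260\right) - 9940} + 6121} = \sqrt{\sqrt{-428923 - 9940} + 6121} = \sqrt{\sqrt{-438863} + 6121} = \sqrt{i \sqrt{438863} + 6121} = \sqrt{6121 + i \sqrt{438863}}$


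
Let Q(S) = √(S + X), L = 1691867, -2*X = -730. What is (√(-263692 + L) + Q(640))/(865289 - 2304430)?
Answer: -5*√57127/1439141 - √1005/1439141 ≈ -0.00085243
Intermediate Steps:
X = 365 (X = -½*(-730) = 365)
Q(S) = √(365 + S) (Q(S) = √(S + 365) = √(365 + S))
(√(-263692 + L) + Q(640))/(865289 - 2304430) = (√(-263692 + 1691867) + √(365 + 640))/(865289 - 2304430) = (√1428175 + √1005)/(-1439141) = (5*√57127 + √1005)*(-1/1439141) = (√1005 + 5*√57127)*(-1/1439141) = -5*√57127/1439141 - √1005/1439141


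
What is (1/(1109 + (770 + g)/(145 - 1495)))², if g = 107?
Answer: 1822500/2238832890529 ≈ 8.1404e-7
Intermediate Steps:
(1/(1109 + (770 + g)/(145 - 1495)))² = (1/(1109 + (770 + 107)/(145 - 1495)))² = (1/(1109 + 877/(-1350)))² = (1/(1109 + 877*(-1/1350)))² = (1/(1109 - 877/1350))² = (1/(1496273/1350))² = (1350/1496273)² = 1822500/2238832890529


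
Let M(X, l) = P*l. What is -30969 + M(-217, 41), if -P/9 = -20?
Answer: -23589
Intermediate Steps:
P = 180 (P = -9*(-20) = 180)
M(X, l) = 180*l
-30969 + M(-217, 41) = -30969 + 180*41 = -30969 + 7380 = -23589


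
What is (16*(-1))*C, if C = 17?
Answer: -272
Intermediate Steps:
(16*(-1))*C = (16*(-1))*17 = -16*17 = -272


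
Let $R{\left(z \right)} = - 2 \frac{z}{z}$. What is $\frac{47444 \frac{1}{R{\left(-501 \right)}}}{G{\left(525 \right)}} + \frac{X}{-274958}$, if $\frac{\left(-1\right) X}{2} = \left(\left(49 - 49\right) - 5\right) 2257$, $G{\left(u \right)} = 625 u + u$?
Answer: $- \frac{3485046044}{22591236675} \approx -0.15427$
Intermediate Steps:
$G{\left(u \right)} = 626 u$
$R{\left(z \right)} = -2$ ($R{\left(z \right)} = \left(-2\right) 1 = -2$)
$X = 22570$ ($X = - 2 \left(\left(49 - 49\right) - 5\right) 2257 = - 2 \left(0 - 5\right) 2257 = - 2 \left(\left(-5\right) 2257\right) = \left(-2\right) \left(-11285\right) = 22570$)
$\frac{47444 \frac{1}{R{\left(-501 \right)}}}{G{\left(525 \right)}} + \frac{X}{-274958} = \frac{47444 \frac{1}{-2}}{626 \cdot 525} + \frac{22570}{-274958} = \frac{47444 \left(- \frac{1}{2}\right)}{328650} + 22570 \left(- \frac{1}{274958}\right) = \left(-23722\right) \frac{1}{328650} - \frac{11285}{137479} = - \frac{11861}{164325} - \frac{11285}{137479} = - \frac{3485046044}{22591236675}$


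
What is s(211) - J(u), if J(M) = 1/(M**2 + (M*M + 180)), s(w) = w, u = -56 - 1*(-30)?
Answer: 323251/1532 ≈ 211.00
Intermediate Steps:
u = -26 (u = -56 + 30 = -26)
J(M) = 1/(180 + 2*M**2) (J(M) = 1/(M**2 + (M**2 + 180)) = 1/(M**2 + (180 + M**2)) = 1/(180 + 2*M**2))
s(211) - J(u) = 211 - 1/(2*(90 + (-26)**2)) = 211 - 1/(2*(90 + 676)) = 211 - 1/(2*766) = 211 - 1*1/1532 = 211 - 1/1532 = 323251/1532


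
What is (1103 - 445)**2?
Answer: 432964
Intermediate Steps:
(1103 - 445)**2 = 658**2 = 432964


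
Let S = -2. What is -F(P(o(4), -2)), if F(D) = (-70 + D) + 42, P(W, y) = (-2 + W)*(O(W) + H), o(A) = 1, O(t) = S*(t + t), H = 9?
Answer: 33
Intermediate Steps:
O(t) = -4*t (O(t) = -2*(t + t) = -4*t)
P(W, y) = (-2 + W)*(9 - 4*W) (P(W, y) = (-2 + W)*(-4*W + 9) = (-2 + W)*(9 - 4*W))
F(D) = -28 + D
-F(P(o(4), -2)) = -(-28 + (-18 - 4*1² + 17*1)) = -(-28 + (-18 - 4*1 + 17)) = -(-28 + (-18 - 4 + 17)) = -(-28 - 5) = -1*(-33) = 33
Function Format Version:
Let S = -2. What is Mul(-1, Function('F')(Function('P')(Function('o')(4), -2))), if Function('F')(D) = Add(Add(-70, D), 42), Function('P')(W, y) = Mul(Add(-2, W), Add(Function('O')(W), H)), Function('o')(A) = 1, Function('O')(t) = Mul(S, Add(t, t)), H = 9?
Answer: 33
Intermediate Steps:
Function('O')(t) = Mul(-4, t) (Function('O')(t) = Mul(-2, Add(t, t)) = Mul(-2, Mul(2, t)) = Mul(-4, t))
Function('P')(W, y) = Mul(Add(-2, W), Add(9, Mul(-4, W))) (Function('P')(W, y) = Mul(Add(-2, W), Add(Mul(-4, W), 9)) = Mul(Add(-2, W), Add(9, Mul(-4, W))))
Function('F')(D) = Add(-28, D)
Mul(-1, Function('F')(Function('P')(Function('o')(4), -2))) = Mul(-1, Add(-28, Add(-18, Mul(-4, Pow(1, 2)), Mul(17, 1)))) = Mul(-1, Add(-28, Add(-18, Mul(-4, 1), 17))) = Mul(-1, Add(-28, Add(-18, -4, 17))) = Mul(-1, Add(-28, -5)) = Mul(-1, -33) = 33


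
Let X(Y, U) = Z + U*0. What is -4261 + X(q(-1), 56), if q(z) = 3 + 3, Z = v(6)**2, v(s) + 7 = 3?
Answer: -4245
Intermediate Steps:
v(s) = -4 (v(s) = -7 + 3 = -4)
Z = 16 (Z = (-4)**2 = 16)
q(z) = 6
X(Y, U) = 16 (X(Y, U) = 16 + U*0 = 16 + 0 = 16)
-4261 + X(q(-1), 56) = -4261 + 16 = -4245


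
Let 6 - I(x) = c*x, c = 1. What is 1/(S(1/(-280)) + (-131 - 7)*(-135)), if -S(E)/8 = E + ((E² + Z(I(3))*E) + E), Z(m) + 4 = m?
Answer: 9800/182574279 ≈ 5.3677e-5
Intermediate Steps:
I(x) = 6 - x
Z(m) = -4 + m
S(E) = -8*E - 8*E² (S(E) = -8*(E + ((E² + (-4 + (6 - 1*3))*E) + E)) = -8*(E + ((E² + (-4 + (6 - 3))*E) + E)) = -8*(E + ((E² + (-4 + 3)*E) + E)) = -8*(E + ((E² - E) + E)) = -8*(E + E²) = -8*E - 8*E²)
1/(S(1/(-280)) + (-131 - 7)*(-135)) = 1/(-8*1/(-280)*(1 + 1/(-280)) + (-131 - 7)*(-135)) = 1/(-8*1*(-1/280)*(1 + 1*(-1/280)) - 138*(-135)) = 1/(-8*(-1/280)*(1 - 1/280) + 18630) = 1/(-8*(-1/280)*279/280 + 18630) = 1/(279/9800 + 18630) = 1/(182574279/9800) = 9800/182574279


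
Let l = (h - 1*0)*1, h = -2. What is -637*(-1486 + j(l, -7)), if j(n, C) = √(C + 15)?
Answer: 946582 - 1274*√2 ≈ 9.4478e+5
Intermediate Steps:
l = -2 (l = (-2 - 1*0)*1 = (-2 + 0)*1 = -2*1 = -2)
j(n, C) = √(15 + C)
-637*(-1486 + j(l, -7)) = -637*(-1486 + √(15 - 7)) = -637*(-1486 + √8) = -637*(-1486 + 2*√2) = 946582 - 1274*√2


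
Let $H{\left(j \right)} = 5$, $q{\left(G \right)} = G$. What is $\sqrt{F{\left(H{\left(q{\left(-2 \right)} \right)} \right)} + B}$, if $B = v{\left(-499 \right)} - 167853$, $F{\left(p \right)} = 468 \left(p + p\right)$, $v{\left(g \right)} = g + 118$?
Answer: $i \sqrt{163554} \approx 404.42 i$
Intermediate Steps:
$v{\left(g \right)} = 118 + g$
$F{\left(p \right)} = 936 p$ ($F{\left(p \right)} = 468 \cdot 2 p = 936 p$)
$B = -168234$ ($B = \left(118 - 499\right) - 167853 = -381 - 167853 = -168234$)
$\sqrt{F{\left(H{\left(q{\left(-2 \right)} \right)} \right)} + B} = \sqrt{936 \cdot 5 - 168234} = \sqrt{4680 - 168234} = \sqrt{-163554} = i \sqrt{163554}$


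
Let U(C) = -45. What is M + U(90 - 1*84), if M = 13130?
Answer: 13085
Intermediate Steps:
M + U(90 - 1*84) = 13130 - 45 = 13085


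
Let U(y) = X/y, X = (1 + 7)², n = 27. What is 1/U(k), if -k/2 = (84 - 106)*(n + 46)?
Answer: 803/16 ≈ 50.188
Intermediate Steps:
X = 64 (X = 8² = 64)
k = 3212 (k = -2*(84 - 106)*(27 + 46) = -(-44)*73 = -2*(-1606) = 3212)
U(y) = 64/y
1/U(k) = 1/(64/3212) = 1/(64*(1/3212)) = 1/(16/803) = 803/16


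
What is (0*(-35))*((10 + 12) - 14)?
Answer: 0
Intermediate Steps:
(0*(-35))*((10 + 12) - 14) = 0*(22 - 14) = 0*8 = 0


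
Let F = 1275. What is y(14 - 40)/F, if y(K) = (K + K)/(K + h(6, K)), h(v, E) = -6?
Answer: 13/10200 ≈ 0.0012745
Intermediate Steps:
y(K) = 2*K/(-6 + K) (y(K) = (K + K)/(K - 6) = (2*K)/(-6 + K) = 2*K/(-6 + K))
y(14 - 40)/F = (2*(14 - 40)/(-6 + (14 - 40)))/1275 = (2*(-26)/(-6 - 26))*(1/1275) = (2*(-26)/(-32))*(1/1275) = (2*(-26)*(-1/32))*(1/1275) = (13/8)*(1/1275) = 13/10200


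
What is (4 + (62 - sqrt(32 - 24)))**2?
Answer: 4364 - 264*sqrt(2) ≈ 3990.6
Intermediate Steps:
(4 + (62 - sqrt(32 - 24)))**2 = (4 + (62 - sqrt(8)))**2 = (4 + (62 - 2*sqrt(2)))**2 = (66 - 2*sqrt(2))**2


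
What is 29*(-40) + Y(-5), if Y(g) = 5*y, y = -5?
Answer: -1185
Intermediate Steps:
Y(g) = -25 (Y(g) = 5*(-5) = -25)
29*(-40) + Y(-5) = 29*(-40) - 25 = -1160 - 25 = -1185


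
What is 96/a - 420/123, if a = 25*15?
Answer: -16188/5125 ≈ -3.1586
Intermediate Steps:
a = 375
96/a - 420/123 = 96/375 - 420/123 = 96*(1/375) - 420*1/123 = 32/125 - 140/41 = -16188/5125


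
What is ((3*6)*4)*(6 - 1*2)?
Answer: 288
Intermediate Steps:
((3*6)*4)*(6 - 1*2) = (18*4)*(6 - 2) = 72*4 = 288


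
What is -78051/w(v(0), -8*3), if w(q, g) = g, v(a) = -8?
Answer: 26017/8 ≈ 3252.1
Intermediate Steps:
-78051/w(v(0), -8*3) = -78051/((-8*3)) = -78051/(-24) = -78051*(-1/24) = 26017/8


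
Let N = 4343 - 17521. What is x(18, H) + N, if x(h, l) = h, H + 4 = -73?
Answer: -13160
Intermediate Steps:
H = -77 (H = -4 - 73 = -77)
N = -13178
x(18, H) + N = 18 - 13178 = -13160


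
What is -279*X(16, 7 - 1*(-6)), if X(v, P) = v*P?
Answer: -58032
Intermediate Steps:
X(v, P) = P*v
-279*X(16, 7 - 1*(-6)) = -279*(7 - 1*(-6))*16 = -279*(7 + 6)*16 = -3627*16 = -279*208 = -58032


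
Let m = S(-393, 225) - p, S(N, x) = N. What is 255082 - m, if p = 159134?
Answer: 414609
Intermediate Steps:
m = -159527 (m = -393 - 1*159134 = -393 - 159134 = -159527)
255082 - m = 255082 - 1*(-159527) = 255082 + 159527 = 414609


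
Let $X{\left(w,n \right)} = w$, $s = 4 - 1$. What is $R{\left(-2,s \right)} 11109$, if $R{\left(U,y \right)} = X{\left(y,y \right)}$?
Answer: $33327$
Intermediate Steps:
$s = 3$
$R{\left(U,y \right)} = y$
$R{\left(-2,s \right)} 11109 = 3 \cdot 11109 = 33327$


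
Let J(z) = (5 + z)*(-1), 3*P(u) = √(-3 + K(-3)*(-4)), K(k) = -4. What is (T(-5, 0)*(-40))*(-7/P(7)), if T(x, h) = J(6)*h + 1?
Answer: 840*√13/13 ≈ 232.97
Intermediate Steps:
P(u) = √13/3 (P(u) = √(-3 - 4*(-4))/3 = √(-3 + 16)/3 = √13/3)
J(z) = -5 - z
T(x, h) = 1 - 11*h (T(x, h) = (-5 - 1*6)*h + 1 = (-5 - 6)*h + 1 = -11*h + 1 = 1 - 11*h)
(T(-5, 0)*(-40))*(-7/P(7)) = ((1 - 11*0)*(-40))*(-7*3*√13/13) = ((1 + 0)*(-40))*(-21*√13/13) = (1*(-40))*(-21*√13/13) = -(-840)*√13/13 = 840*√13/13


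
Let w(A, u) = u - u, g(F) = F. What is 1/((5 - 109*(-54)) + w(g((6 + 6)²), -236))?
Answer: 1/5891 ≈ 0.00016975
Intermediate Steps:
w(A, u) = 0
1/((5 - 109*(-54)) + w(g((6 + 6)²), -236)) = 1/((5 - 109*(-54)) + 0) = 1/((5 + 5886) + 0) = 1/(5891 + 0) = 1/5891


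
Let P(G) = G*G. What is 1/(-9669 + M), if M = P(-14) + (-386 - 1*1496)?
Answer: -1/11355 ≈ -8.8067e-5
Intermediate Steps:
P(G) = G²
M = -1686 (M = (-14)² + (-386 - 1*1496) = 196 + (-386 - 1496) = 196 - 1882 = -1686)
1/(-9669 + M) = 1/(-9669 - 1686) = 1/(-11355) = -1/11355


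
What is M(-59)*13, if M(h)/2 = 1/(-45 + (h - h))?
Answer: -26/45 ≈ -0.57778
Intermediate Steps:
M(h) = -2/45 (M(h) = 2/(-45 + (h - h)) = 2/(-45 + 0) = 2/(-45) = 2*(-1/45) = -2/45)
M(-59)*13 = -2/45*13 = -26/45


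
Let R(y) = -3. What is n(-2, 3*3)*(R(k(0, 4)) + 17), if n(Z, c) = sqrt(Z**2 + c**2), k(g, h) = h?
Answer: 14*sqrt(85) ≈ 129.07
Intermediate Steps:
n(-2, 3*3)*(R(k(0, 4)) + 17) = sqrt((-2)**2 + (3*3)**2)*(-3 + 17) = sqrt(4 + 9**2)*14 = sqrt(4 + 81)*14 = sqrt(85)*14 = 14*sqrt(85)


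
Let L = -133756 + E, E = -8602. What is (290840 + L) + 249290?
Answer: 397772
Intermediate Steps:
L = -142358 (L = -133756 - 8602 = -142358)
(290840 + L) + 249290 = (290840 - 142358) + 249290 = 148482 + 249290 = 397772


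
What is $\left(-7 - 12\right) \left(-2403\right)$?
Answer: $45657$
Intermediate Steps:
$\left(-7 - 12\right) \left(-2403\right) = \left(-19\right) \left(-2403\right) = 45657$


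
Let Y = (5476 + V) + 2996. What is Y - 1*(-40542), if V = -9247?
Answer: 39767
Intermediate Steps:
Y = -775 (Y = (5476 - 9247) + 2996 = -3771 + 2996 = -775)
Y - 1*(-40542) = -775 - 1*(-40542) = -775 + 40542 = 39767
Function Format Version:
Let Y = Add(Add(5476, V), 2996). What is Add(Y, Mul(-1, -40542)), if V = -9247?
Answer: 39767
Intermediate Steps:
Y = -775 (Y = Add(Add(5476, -9247), 2996) = Add(-3771, 2996) = -775)
Add(Y, Mul(-1, -40542)) = Add(-775, Mul(-1, -40542)) = Add(-775, 40542) = 39767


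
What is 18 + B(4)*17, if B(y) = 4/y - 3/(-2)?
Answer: 121/2 ≈ 60.500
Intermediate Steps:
B(y) = 3/2 + 4/y (B(y) = 4/y - 3*(-1/2) = 4/y + 3/2 = 3/2 + 4/y)
18 + B(4)*17 = 18 + (3/2 + 4/4)*17 = 18 + (3/2 + 4*(1/4))*17 = 18 + (3/2 + 1)*17 = 18 + (5/2)*17 = 18 + 85/2 = 121/2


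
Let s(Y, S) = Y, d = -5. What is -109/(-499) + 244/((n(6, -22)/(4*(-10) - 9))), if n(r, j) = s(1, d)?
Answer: -5965935/499 ≈ -11956.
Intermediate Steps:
n(r, j) = 1
-109/(-499) + 244/((n(6, -22)/(4*(-10) - 9))) = -109/(-499) + 244/((1/(4*(-10) - 9))) = -109*(-1/499) + 244/((1/(-40 - 9))) = 109/499 + 244/((1/(-49))) = 109/499 + 244/((1*(-1/49))) = 109/499 + 244/(-1/49) = 109/499 + 244*(-49) = 109/499 - 11956 = -5965935/499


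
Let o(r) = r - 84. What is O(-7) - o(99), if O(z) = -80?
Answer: -95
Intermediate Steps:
o(r) = -84 + r
O(-7) - o(99) = -80 - (-84 + 99) = -80 - 1*15 = -80 - 15 = -95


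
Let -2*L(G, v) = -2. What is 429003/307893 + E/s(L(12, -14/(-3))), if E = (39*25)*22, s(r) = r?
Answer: 2201577951/102631 ≈ 21451.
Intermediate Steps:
L(G, v) = 1 (L(G, v) = -½*(-2) = 1)
E = 21450 (E = 975*22 = 21450)
429003/307893 + E/s(L(12, -14/(-3))) = 429003/307893 + 21450/1 = 429003*(1/307893) + 21450*1 = 143001/102631 + 21450 = 2201577951/102631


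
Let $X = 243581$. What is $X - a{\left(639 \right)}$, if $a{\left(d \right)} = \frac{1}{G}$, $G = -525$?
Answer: $\frac{127880026}{525} \approx 2.4358 \cdot 10^{5}$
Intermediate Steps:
$a{\left(d \right)} = - \frac{1}{525}$ ($a{\left(d \right)} = \frac{1}{-525} = - \frac{1}{525}$)
$X - a{\left(639 \right)} = 243581 - - \frac{1}{525} = 243581 + \frac{1}{525} = \frac{127880026}{525}$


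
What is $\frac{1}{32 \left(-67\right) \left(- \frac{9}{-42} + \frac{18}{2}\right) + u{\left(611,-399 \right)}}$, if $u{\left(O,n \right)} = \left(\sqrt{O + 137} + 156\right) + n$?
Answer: $- \frac{979923}{19596883469} - \frac{98 \sqrt{187}}{19596883469} \approx -5.0072 \cdot 10^{-5}$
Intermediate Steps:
$u{\left(O,n \right)} = 156 + n + \sqrt{137 + O}$ ($u{\left(O,n \right)} = \left(\sqrt{137 + O} + 156\right) + n = \left(156 + \sqrt{137 + O}\right) + n = 156 + n + \sqrt{137 + O}$)
$\frac{1}{32 \left(-67\right) \left(- \frac{9}{-42} + \frac{18}{2}\right) + u{\left(611,-399 \right)}} = \frac{1}{32 \left(-67\right) \left(- \frac{9}{-42} + \frac{18}{2}\right) + \left(156 - 399 + \sqrt{137 + 611}\right)} = \frac{1}{- 2144 \left(\left(-9\right) \left(- \frac{1}{42}\right) + 18 \cdot \frac{1}{2}\right) + \left(156 - 399 + \sqrt{748}\right)} = \frac{1}{- 2144 \left(\frac{3}{14} + 9\right) + \left(156 - 399 + 2 \sqrt{187}\right)} = \frac{1}{\left(-2144\right) \frac{129}{14} - \left(243 - 2 \sqrt{187}\right)} = \frac{1}{- \frac{138288}{7} - \left(243 - 2 \sqrt{187}\right)} = \frac{1}{- \frac{139989}{7} + 2 \sqrt{187}}$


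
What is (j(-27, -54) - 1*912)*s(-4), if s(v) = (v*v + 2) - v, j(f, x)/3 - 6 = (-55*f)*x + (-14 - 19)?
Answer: -5314386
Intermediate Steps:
j(f, x) = -81 - 165*f*x (j(f, x) = 18 + 3*((-55*f)*x + (-14 - 19)) = 18 + 3*(-55*f*x - 33) = 18 + 3*(-33 - 55*f*x) = 18 + (-99 - 165*f*x) = -81 - 165*f*x)
s(v) = 2 + v**2 - v (s(v) = (v**2 + 2) - v = (2 + v**2) - v = 2 + v**2 - v)
(j(-27, -54) - 1*912)*s(-4) = ((-81 - 165*(-27)*(-54)) - 1*912)*(2 + (-4)**2 - 1*(-4)) = ((-81 - 240570) - 912)*(2 + 16 + 4) = (-240651 - 912)*22 = -241563*22 = -5314386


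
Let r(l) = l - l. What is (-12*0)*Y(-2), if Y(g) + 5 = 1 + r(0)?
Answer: 0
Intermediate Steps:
r(l) = 0
Y(g) = -4 (Y(g) = -5 + (1 + 0) = -5 + 1 = -4)
(-12*0)*Y(-2) = -12*0*(-4) = 0*(-4) = 0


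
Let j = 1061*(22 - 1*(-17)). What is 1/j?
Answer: 1/41379 ≈ 2.4167e-5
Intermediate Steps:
j = 41379 (j = 1061*(22 + 17) = 1061*39 = 41379)
1/j = 1/41379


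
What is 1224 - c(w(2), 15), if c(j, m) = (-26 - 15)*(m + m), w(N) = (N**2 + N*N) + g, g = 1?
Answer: 2454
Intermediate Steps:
w(N) = 1 + 2*N**2 (w(N) = (N**2 + N*N) + 1 = (N**2 + N**2) + 1 = 2*N**2 + 1 = 1 + 2*N**2)
c(j, m) = -82*m
1224 - c(w(2), 15) = 1224 - (-82)*15 = 1224 - 1*(-1230) = 1224 + 1230 = 2454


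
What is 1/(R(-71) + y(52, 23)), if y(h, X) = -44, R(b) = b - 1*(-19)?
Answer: -1/96 ≈ -0.010417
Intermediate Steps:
R(b) = 19 + b (R(b) = b + 19 = 19 + b)
1/(R(-71) + y(52, 23)) = 1/((19 - 71) - 44) = 1/(-52 - 44) = 1/(-96) = -1/96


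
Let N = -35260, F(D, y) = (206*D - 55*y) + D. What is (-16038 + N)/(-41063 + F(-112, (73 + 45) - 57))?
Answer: 25649/33801 ≈ 0.75882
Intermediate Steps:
F(D, y) = -55*y + 207*D (F(D, y) = (-55*y + 206*D) + D = -55*y + 207*D)
(-16038 + N)/(-41063 + F(-112, (73 + 45) - 57)) = (-16038 - 35260)/(-41063 + (-55*((73 + 45) - 57) + 207*(-112))) = -51298/(-41063 + (-55*(118 - 57) - 23184)) = -51298/(-41063 + (-55*61 - 23184)) = -51298/(-41063 + (-3355 - 23184)) = -51298/(-41063 - 26539) = -51298/(-67602) = -51298*(-1/67602) = 25649/33801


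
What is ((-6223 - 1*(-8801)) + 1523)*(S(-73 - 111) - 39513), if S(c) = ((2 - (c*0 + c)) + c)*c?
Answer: -163551981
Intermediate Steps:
S(c) = 2*c (S(c) = ((2 - (0 + c)) + c)*c = ((2 - c) + c)*c = 2*c)
((-6223 - 1*(-8801)) + 1523)*(S(-73 - 111) - 39513) = ((-6223 - 1*(-8801)) + 1523)*(2*(-73 - 111) - 39513) = ((-6223 + 8801) + 1523)*(2*(-184) - 39513) = (2578 + 1523)*(-368 - 39513) = 4101*(-39881) = -163551981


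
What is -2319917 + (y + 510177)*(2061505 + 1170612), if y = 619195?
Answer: 3650260120607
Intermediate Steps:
-2319917 + (y + 510177)*(2061505 + 1170612) = -2319917 + (619195 + 510177)*(2061505 + 1170612) = -2319917 + 1129372*3232117 = -2319917 + 3650262440524 = 3650260120607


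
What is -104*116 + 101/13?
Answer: -156731/13 ≈ -12056.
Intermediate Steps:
-104*116 + 101/13 = -12064 + 101*(1/13) = -12064 + 101/13 = -156731/13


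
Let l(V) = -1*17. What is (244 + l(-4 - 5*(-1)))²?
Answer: 51529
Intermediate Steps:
l(V) = -17
(244 + l(-4 - 5*(-1)))² = (244 - 17)² = 227² = 51529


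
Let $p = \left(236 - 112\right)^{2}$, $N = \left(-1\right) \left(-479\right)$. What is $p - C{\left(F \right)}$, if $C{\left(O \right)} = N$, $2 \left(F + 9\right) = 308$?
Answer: $14897$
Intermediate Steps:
$F = 145$ ($F = -9 + \frac{1}{2} \cdot 308 = -9 + 154 = 145$)
$N = 479$
$C{\left(O \right)} = 479$
$p = 15376$ ($p = 124^{2} = 15376$)
$p - C{\left(F \right)} = 15376 - 479 = 14897$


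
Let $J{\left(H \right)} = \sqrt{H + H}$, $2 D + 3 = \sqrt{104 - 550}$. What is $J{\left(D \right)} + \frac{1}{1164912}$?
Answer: $\frac{1}{1164912} + \sqrt{-3 + i \sqrt{446}} \approx 3.0274 + 3.4879 i$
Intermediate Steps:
$D = - \frac{3}{2} + \frac{i \sqrt{446}}{2}$ ($D = - \frac{3}{2} + \frac{\sqrt{104 - 550}}{2} = - \frac{3}{2} + \frac{\sqrt{-446}}{2} = - \frac{3}{2} + \frac{i \sqrt{446}}{2} \approx -1.5 + 10.559 i$)
$J{\left(H \right)} = \sqrt{2} \sqrt{H}$ ($J{\left(H \right)} = \sqrt{2 H} = \sqrt{2} \sqrt{H}$)
$J{\left(D \right)} + \frac{1}{1164912} = \sqrt{2} \sqrt{- \frac{3}{2} + \frac{i \sqrt{446}}{2}} + \frac{1}{1164912} = \frac{1}{1164912} + \sqrt{2} \sqrt{- \frac{3}{2} + \frac{i \sqrt{446}}{2}}$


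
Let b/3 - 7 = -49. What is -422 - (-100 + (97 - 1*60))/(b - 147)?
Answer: -5489/13 ≈ -422.23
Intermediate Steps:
b = -126 (b = 21 + 3*(-49) = 21 - 147 = -126)
-422 - (-100 + (97 - 1*60))/(b - 147) = -422 - (-100 + (97 - 1*60))/(-126 - 147) = -422 - (-100 + (97 - 60))/(-273) = -422 - (-100 + 37)*(-1)/273 = -422 - (-63)*(-1)/273 = -422 - 1*3/13 = -422 - 3/13 = -5489/13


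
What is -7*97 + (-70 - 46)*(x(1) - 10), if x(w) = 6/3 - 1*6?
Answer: 945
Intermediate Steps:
x(w) = -4 (x(w) = 6*(1/3) - 6 = 2 - 6 = -4)
-7*97 + (-70 - 46)*(x(1) - 10) = -7*97 + (-70 - 46)*(-4 - 10) = -679 - 116*(-14) = -679 + 1624 = 945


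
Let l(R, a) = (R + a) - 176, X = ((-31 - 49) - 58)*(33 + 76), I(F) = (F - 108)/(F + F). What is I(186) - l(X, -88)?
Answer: 948985/62 ≈ 15306.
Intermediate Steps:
I(F) = (-108 + F)/(2*F) (I(F) = (-108 + F)/((2*F)) = (-108 + F)*(1/(2*F)) = (-108 + F)/(2*F))
X = -15042 (X = (-80 - 58)*109 = -138*109 = -15042)
l(R, a) = -176 + R + a
I(186) - l(X, -88) = (1/2)*(-108 + 186)/186 - (-176 - 15042 - 88) = (1/2)*(1/186)*78 - 1*(-15306) = 13/62 + 15306 = 948985/62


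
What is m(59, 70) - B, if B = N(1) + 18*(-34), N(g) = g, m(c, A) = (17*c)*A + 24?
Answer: 70845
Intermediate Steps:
m(c, A) = 24 + 17*A*c (m(c, A) = 17*A*c + 24 = 24 + 17*A*c)
B = -611 (B = 1 + 18*(-34) = 1 - 612 = -611)
m(59, 70) - B = (24 + 17*70*59) - 1*(-611) = (24 + 70210) + 611 = 70234 + 611 = 70845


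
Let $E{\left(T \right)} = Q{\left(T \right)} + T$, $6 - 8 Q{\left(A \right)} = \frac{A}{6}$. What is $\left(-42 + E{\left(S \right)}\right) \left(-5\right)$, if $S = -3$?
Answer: $\frac{3535}{16} \approx 220.94$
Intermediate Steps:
$Q{\left(A \right)} = \frac{3}{4} - \frac{A}{48}$ ($Q{\left(A \right)} = \frac{3}{4} - \frac{A \frac{1}{6}}{8} = \frac{3}{4} - \frac{\frac{1}{6} A}{8} = \frac{3}{4} - \frac{A}{48}$)
$E{\left(T \right)} = \frac{3}{4} + \frac{47 T}{48}$ ($E{\left(T \right)} = \left(\frac{3}{4} - \frac{T}{48}\right) + T = \frac{3}{4} + \frac{47 T}{48}$)
$\left(-42 + E{\left(S \right)}\right) \left(-5\right) = \left(-42 + \left(\frac{3}{4} + \frac{47}{48} \left(-3\right)\right)\right) \left(-5\right) = \left(-42 + \left(\frac{3}{4} - \frac{47}{16}\right)\right) \left(-5\right) = \left(-42 - \frac{35}{16}\right) \left(-5\right) = \left(- \frac{707}{16}\right) \left(-5\right) = \frac{3535}{16}$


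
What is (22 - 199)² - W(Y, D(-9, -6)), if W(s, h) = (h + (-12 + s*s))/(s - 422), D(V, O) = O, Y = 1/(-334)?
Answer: 1474872259807/47076966 ≈ 31329.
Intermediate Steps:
Y = -1/334 ≈ -0.0029940
W(s, h) = (-12 + h + s²)/(-422 + s) (W(s, h) = (h + (-12 + s²))/(-422 + s) = (-12 + h + s²)/(-422 + s))
(22 - 199)² - W(Y, D(-9, -6)) = (22 - 199)² - (-12 - 6 + (-1/334)²)/(-422 - 1/334) = (-177)² - (-12 - 6 + 1/111556)/(-140949/334) = 31329 - (-334)*(-2008007)/(140949*111556) = 31329 - 1*2008007/47076966 = 31329 - 2008007/47076966 = 1474872259807/47076966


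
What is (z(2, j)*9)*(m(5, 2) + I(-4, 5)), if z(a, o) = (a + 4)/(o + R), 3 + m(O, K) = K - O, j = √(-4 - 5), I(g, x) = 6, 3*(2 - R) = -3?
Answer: 0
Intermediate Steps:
R = 3 (R = 2 - ⅓*(-3) = 2 + 1 = 3)
j = 3*I (j = √(-9) = 3*I ≈ 3.0*I)
m(O, K) = -3 + K - O (m(O, K) = -3 + (K - O) = -3 + K - O)
z(a, o) = (4 + a)/(3 + o) (z(a, o) = (a + 4)/(o + 3) = (4 + a)/(3 + o))
(z(2, j)*9)*(m(5, 2) + I(-4, 5)) = (((4 + 2)/(3 + 3*I))*9)*((-3 + 2 - 1*5) + 6) = ((((3 - 3*I)/18)*6)*9)*((-3 + 2 - 5) + 6) = (((3 - 3*I)/3)*9)*(-6 + 6) = (3*(3 - 3*I))*0 = 0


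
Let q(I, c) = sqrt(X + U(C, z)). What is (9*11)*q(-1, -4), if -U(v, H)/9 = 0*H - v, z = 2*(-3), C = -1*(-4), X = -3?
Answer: 99*sqrt(33) ≈ 568.71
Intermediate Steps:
C = 4
z = -6
U(v, H) = 9*v (U(v, H) = -9*(0*H - v) = -9*(0 - v) = -(-9)*v = 9*v)
q(I, c) = sqrt(33) (q(I, c) = sqrt(-3 + 9*4) = sqrt(-3 + 36) = sqrt(33))
(9*11)*q(-1, -4) = (9*11)*sqrt(33) = 99*sqrt(33)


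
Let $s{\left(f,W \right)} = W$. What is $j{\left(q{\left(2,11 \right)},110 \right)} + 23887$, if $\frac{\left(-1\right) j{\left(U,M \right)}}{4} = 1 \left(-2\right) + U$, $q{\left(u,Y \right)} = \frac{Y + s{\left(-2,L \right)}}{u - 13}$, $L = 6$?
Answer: $\frac{262913}{11} \approx 23901.0$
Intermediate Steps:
$q{\left(u,Y \right)} = \frac{6 + Y}{-13 + u}$ ($q{\left(u,Y \right)} = \frac{Y + 6}{u - 13} = \frac{6 + Y}{-13 + u}$)
$j{\left(U,M \right)} = 8 - 4 U$ ($j{\left(U,M \right)} = - 4 \left(1 \left(-2\right) + U\right) = - 4 \left(-2 + U\right) = 8 - 4 U$)
$j{\left(q{\left(2,11 \right)},110 \right)} + 23887 = \left(8 - 4 \frac{6 + 11}{-13 + 2}\right) + 23887 = \left(8 - 4 \frac{1}{-11} \cdot 17\right) + 23887 = \left(8 - 4 \left(\left(- \frac{1}{11}\right) 17\right)\right) + 23887 = \left(8 - - \frac{68}{11}\right) + 23887 = \left(8 + \frac{68}{11}\right) + 23887 = \frac{156}{11} + 23887 = \frac{262913}{11}$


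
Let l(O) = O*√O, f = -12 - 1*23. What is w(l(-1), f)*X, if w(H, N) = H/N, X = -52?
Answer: -52*I/35 ≈ -1.4857*I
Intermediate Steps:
f = -35 (f = -12 - 23 = -35)
l(O) = O^(3/2)
w(l(-1), f)*X = ((-1)^(3/2)/(-35))*(-52) = (-I*(-1/35))*(-52) = (I/35)*(-52) = -52*I/35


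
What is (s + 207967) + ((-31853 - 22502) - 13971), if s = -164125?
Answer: -24484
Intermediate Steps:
(s + 207967) + ((-31853 - 22502) - 13971) = (-164125 + 207967) + ((-31853 - 22502) - 13971) = 43842 + (-54355 - 13971) = 43842 - 68326 = -24484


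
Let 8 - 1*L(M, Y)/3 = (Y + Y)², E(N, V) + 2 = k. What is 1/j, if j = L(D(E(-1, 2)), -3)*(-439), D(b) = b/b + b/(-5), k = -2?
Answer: 1/36876 ≈ 2.7118e-5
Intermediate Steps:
E(N, V) = -4 (E(N, V) = -2 - 2 = -4)
D(b) = 1 - b/5 (D(b) = 1 + b*(-⅕) = 1 - b/5)
L(M, Y) = 24 - 12*Y² (L(M, Y) = 24 - 3*(Y + Y)² = 24 - 3*4*Y² = 24 - 12*Y²)
j = 36876 (j = (24 - 12*(-3)²)*(-439) = (24 - 12*9)*(-439) = (24 - 108)*(-439) = -84*(-439) = 36876)
1/j = 1/36876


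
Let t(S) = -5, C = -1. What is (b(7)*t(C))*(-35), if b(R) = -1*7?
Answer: -1225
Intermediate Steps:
b(R) = -7
(b(7)*t(C))*(-35) = -7*(-5)*(-35) = 35*(-35) = -1225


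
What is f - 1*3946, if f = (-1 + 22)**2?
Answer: -3505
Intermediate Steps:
f = 441 (f = 21**2 = 441)
f - 1*3946 = 441 - 1*3946 = 441 - 3946 = -3505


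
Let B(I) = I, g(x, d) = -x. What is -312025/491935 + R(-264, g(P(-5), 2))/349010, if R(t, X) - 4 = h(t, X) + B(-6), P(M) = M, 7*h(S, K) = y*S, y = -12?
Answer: -76074735376/120183164045 ≈ -0.63299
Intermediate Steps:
h(S, K) = -12*S/7 (h(S, K) = (-12*S)/7 = -12*S/7)
R(t, X) = -2 - 12*t/7 (R(t, X) = 4 + (-12*t/7 - 6) = 4 + (-6 - 12*t/7) = -2 - 12*t/7)
-312025/491935 + R(-264, g(P(-5), 2))/349010 = -312025/491935 + (-2 - 12/7*(-264))/349010 = -312025*1/491935 + (-2 + 3168/7)*(1/349010) = -62405/98387 + (3154/7)*(1/349010) = -62405/98387 + 1577/1221535 = -76074735376/120183164045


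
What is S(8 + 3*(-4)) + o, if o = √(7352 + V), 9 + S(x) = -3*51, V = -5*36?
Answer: -162 + 2*√1793 ≈ -77.312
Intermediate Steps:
V = -180
S(x) = -162 (S(x) = -9 - 3*51 = -9 - 153 = -162)
o = 2*√1793 (o = √(7352 - 180) = √7172 = 2*√1793 ≈ 84.688)
S(8 + 3*(-4)) + o = -162 + 2*√1793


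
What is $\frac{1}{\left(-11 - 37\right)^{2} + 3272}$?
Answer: $\frac{1}{5576} \approx 0.00017934$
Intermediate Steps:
$\frac{1}{\left(-11 - 37\right)^{2} + 3272} = \frac{1}{\left(-48\right)^{2} + 3272} = \frac{1}{2304 + 3272} = \frac{1}{5576}$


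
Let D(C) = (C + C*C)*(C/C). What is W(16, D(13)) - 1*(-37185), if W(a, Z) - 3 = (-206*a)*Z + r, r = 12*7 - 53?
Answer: -562653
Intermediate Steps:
r = 31 (r = 84 - 53 = 31)
D(C) = C + C**2 (D(C) = (C + C**2)*1 = C + C**2)
W(a, Z) = 34 - 206*Z*a (W(a, Z) = 3 + ((-206*a)*Z + 31) = 3 + (-206*Z*a + 31) = 3 + (31 - 206*Z*a) = 34 - 206*Z*a)
W(16, D(13)) - 1*(-37185) = (34 - 206*13*(1 + 13)*16) - 1*(-37185) = (34 - 206*13*14*16) + 37185 = (34 - 206*182*16) + 37185 = (34 - 599872) + 37185 = -599838 + 37185 = -562653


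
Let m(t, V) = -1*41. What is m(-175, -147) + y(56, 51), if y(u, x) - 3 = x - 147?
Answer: -134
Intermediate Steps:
y(u, x) = -144 + x (y(u, x) = 3 + (x - 147) = 3 + (-147 + x) = -144 + x)
m(t, V) = -41
m(-175, -147) + y(56, 51) = -41 + (-144 + 51) = -41 - 93 = -134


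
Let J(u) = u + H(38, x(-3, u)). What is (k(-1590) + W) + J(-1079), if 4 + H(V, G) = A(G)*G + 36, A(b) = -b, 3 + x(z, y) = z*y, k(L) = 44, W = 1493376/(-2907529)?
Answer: -30412054118887/2907529 ≈ -1.0460e+7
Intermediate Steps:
W = -1493376/2907529 (W = 1493376*(-1/2907529) = -1493376/2907529 ≈ -0.51362)
x(z, y) = -3 + y*z (x(z, y) = -3 + z*y = -3 + y*z)
H(V, G) = 32 - G**2 (H(V, G) = -4 + ((-G)*G + 36) = -4 + (-G**2 + 36) = -4 + (36 - G**2) = 32 - G**2)
J(u) = 32 + u - (-3 - 3*u)**2 (J(u) = u + (32 - (-3 + u*(-3))**2) = u + (32 - (-3 - 3*u)**2) = 32 + u - (-3 - 3*u)**2)
(k(-1590) + W) + J(-1079) = (44 - 1493376/2907529) + (23 - 17*(-1079) - 9*(-1079)**2) = 126437900/2907529 + (23 + 18343 - 9*1164241) = 126437900/2907529 + (23 + 18343 - 10478169) = 126437900/2907529 - 10459803 = -30412054118887/2907529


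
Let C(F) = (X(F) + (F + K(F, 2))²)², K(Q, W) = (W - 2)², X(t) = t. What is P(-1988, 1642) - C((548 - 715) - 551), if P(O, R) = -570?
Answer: -265025218206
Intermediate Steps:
K(Q, W) = (-2 + W)²
C(F) = (F + F²)² (C(F) = (F + (F + (-2 + 2)²)²)² = (F + (F + 0²)²)² = (F + (F + 0)²)² = (F + F²)²)
P(-1988, 1642) - C((548 - 715) - 551) = -570 - ((548 - 715) - 551)²*(1 + ((548 - 715) - 551))² = -570 - (-167 - 551)²*(1 + (-167 - 551))² = -570 - (-718)²*(1 - 718)² = -570 - 515524*(-717)² = -570 - 515524*514089 = -570 - 1*265025217636 = -570 - 265025217636 = -265025218206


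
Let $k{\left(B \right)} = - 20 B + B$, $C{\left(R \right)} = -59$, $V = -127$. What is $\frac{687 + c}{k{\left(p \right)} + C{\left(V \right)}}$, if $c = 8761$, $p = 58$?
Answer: $- \frac{9448}{1161} \approx -8.1378$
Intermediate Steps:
$k{\left(B \right)} = - 19 B$
$\frac{687 + c}{k{\left(p \right)} + C{\left(V \right)}} = \frac{687 + 8761}{\left(-19\right) 58 - 59} = \frac{9448}{-1102 - 59} = \frac{9448}{-1161} = 9448 \left(- \frac{1}{1161}\right) = - \frac{9448}{1161}$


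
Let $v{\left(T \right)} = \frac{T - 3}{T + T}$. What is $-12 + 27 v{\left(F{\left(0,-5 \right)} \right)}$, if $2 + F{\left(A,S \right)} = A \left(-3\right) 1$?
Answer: $\frac{87}{4} \approx 21.75$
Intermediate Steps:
$F{\left(A,S \right)} = -2 - 3 A$ ($F{\left(A,S \right)} = -2 + A \left(-3\right) 1 = -2 + - 3 A 1 = -2 - 3 A$)
$v{\left(T \right)} = \frac{-3 + T}{2 T}$
$-12 + 27 v{\left(F{\left(0,-5 \right)} \right)} = -12 + 27 \frac{-3 - 2}{2 \left(-2 - 0\right)} = -12 + 27 \frac{-3 + \left(-2 + 0\right)}{2 \left(-2 + 0\right)} = -12 + 27 \frac{-3 - 2}{2 \left(-2\right)} = -12 + 27 \cdot \frac{1}{2} \left(- \frac{1}{2}\right) \left(-5\right) = -12 + 27 \cdot \frac{5}{4} = -12 + \frac{135}{4} = \frac{87}{4}$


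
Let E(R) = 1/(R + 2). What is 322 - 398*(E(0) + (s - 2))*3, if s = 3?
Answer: -1469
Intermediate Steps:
E(R) = 1/(2 + R)
322 - 398*(E(0) + (s - 2))*3 = 322 - 398*(1/(2 + 0) + (3 - 2))*3 = 322 - 398*(1/2 + 1)*3 = 322 - 398*(½ + 1)*3 = 322 - 597*3 = 322 - 398*9/2 = 322 - 1791 = -1469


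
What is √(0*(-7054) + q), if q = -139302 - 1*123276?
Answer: I*√262578 ≈ 512.42*I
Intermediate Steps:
q = -262578 (q = -139302 - 123276 = -262578)
√(0*(-7054) + q) = √(0*(-7054) - 262578) = √(0 - 262578) = √(-262578) = I*√262578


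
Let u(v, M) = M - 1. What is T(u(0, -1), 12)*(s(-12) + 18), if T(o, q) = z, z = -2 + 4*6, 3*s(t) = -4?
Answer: 1100/3 ≈ 366.67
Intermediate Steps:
u(v, M) = -1 + M
s(t) = -4/3 (s(t) = (1/3)*(-4) = -4/3)
z = 22 (z = -2 + 24 = 22)
T(o, q) = 22
T(u(0, -1), 12)*(s(-12) + 18) = 22*(-4/3 + 18) = 22*(50/3) = 1100/3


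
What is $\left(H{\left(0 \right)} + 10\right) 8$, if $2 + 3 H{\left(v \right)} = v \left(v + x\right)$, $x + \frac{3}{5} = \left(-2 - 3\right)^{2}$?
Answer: $\frac{224}{3} \approx 74.667$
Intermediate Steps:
$x = \frac{122}{5}$ ($x = - \frac{3}{5} + \left(-2 - 3\right)^{2} = - \frac{3}{5} + \left(-5\right)^{2} = - \frac{3}{5} + 25 = \frac{122}{5} \approx 24.4$)
$H{\left(v \right)} = - \frac{2}{3} + \frac{v \left(\frac{122}{5} + v\right)}{3}$ ($H{\left(v \right)} = - \frac{2}{3} + \frac{v \left(v + \frac{122}{5}\right)}{3} = - \frac{2}{3} + \frac{v \left(\frac{122}{5} + v\right)}{3}$)
$\left(H{\left(0 \right)} + 10\right) 8 = \left(\left(- \frac{2}{3} + \frac{0^{2}}{3} + \frac{122}{15} \cdot 0\right) + 10\right) 8 = \left(\left(- \frac{2}{3} + \frac{1}{3} \cdot 0 + 0\right) + 10\right) 8 = \left(\left(- \frac{2}{3} + 0 + 0\right) + 10\right) 8 = \left(- \frac{2}{3} + 10\right) 8 = \frac{28}{3} \cdot 8 = \frac{224}{3}$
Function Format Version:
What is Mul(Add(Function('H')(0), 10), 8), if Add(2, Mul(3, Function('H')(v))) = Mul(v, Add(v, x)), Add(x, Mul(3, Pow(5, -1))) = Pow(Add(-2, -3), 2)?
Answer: Rational(224, 3) ≈ 74.667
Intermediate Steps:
x = Rational(122, 5) (x = Add(Rational(-3, 5), Pow(Add(-2, -3), 2)) = Add(Rational(-3, 5), Pow(-5, 2)) = Add(Rational(-3, 5), 25) = Rational(122, 5) ≈ 24.400)
Function('H')(v) = Add(Rational(-2, 3), Mul(Rational(1, 3), v, Add(Rational(122, 5), v))) (Function('H')(v) = Add(Rational(-2, 3), Mul(Rational(1, 3), Mul(v, Add(v, Rational(122, 5))))) = Add(Rational(-2, 3), Mul(Rational(1, 3), Mul(v, Add(Rational(122, 5), v)))) = Add(Rational(-2, 3), Mul(Rational(1, 3), v, Add(Rational(122, 5), v))))
Mul(Add(Function('H')(0), 10), 8) = Mul(Add(Add(Rational(-2, 3), Mul(Rational(1, 3), Pow(0, 2)), Mul(Rational(122, 15), 0)), 10), 8) = Mul(Add(Add(Rational(-2, 3), Mul(Rational(1, 3), 0), 0), 10), 8) = Mul(Add(Add(Rational(-2, 3), 0, 0), 10), 8) = Mul(Add(Rational(-2, 3), 10), 8) = Mul(Rational(28, 3), 8) = Rational(224, 3)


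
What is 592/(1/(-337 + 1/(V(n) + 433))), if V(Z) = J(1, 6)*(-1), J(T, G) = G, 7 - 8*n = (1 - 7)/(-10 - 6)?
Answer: -85187616/427 ≈ -1.9950e+5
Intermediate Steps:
n = 53/64 (n = 7/8 - (1 - 7)/(8*(-10 - 6)) = 7/8 - (-3)/(4*(-16)) = 7/8 - (-3)*(-1)/(4*16) = 7/8 - ⅛*3/8 = 7/8 - 3/64 = 53/64 ≈ 0.82813)
V(Z) = -6 (V(Z) = 6*(-1) = -6)
592/(1/(-337 + 1/(V(n) + 433))) = 592/(1/(-337 + 1/(-6 + 433))) = 592/(1/(-337 + 1/427)) = 592/(1/(-143898/427)) = 592/(-427/143898) = 592*(-143898/427) = -85187616/427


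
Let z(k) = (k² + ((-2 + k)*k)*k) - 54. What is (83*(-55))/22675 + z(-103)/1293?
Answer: -5005054159/5863755 ≈ -853.56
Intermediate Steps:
z(k) = -54 + k² + k²*(-2 + k) (z(k) = (k² + (k*(-2 + k))*k) - 54 = (k² + k²*(-2 + k)) - 54 = -54 + k² + k²*(-2 + k))
(83*(-55))/22675 + z(-103)/1293 = (83*(-55))/22675 + (-54 + (-103)³ - 1*(-103)²)/1293 = -4565*1/22675 + (-54 - 1092727 - 1*10609)*(1/1293) = -913/4535 + (-54 - 1092727 - 10609)*(1/1293) = -913/4535 - 1103390*1/1293 = -913/4535 - 1103390/1293 = -5005054159/5863755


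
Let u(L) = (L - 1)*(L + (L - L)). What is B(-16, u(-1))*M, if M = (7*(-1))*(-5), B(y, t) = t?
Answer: 70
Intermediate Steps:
u(L) = L*(-1 + L) (u(L) = (-1 + L)*(L + 0) = (-1 + L)*L = L*(-1 + L))
M = 35 (M = -7*(-5) = 35)
B(-16, u(-1))*M = -(-1 - 1)*35 = -1*(-2)*35 = 2*35 = 70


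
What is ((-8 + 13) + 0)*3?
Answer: 15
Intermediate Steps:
((-8 + 13) + 0)*3 = (5 + 0)*3 = 5*3 = 15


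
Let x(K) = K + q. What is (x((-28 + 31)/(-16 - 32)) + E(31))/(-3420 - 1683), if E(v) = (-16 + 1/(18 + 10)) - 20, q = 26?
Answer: 1123/571536 ≈ 0.0019649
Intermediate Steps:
E(v) = -1007/28 (E(v) = (-16 + 1/28) - 20 = -447/28 - 20 = -1007/28)
x(K) = 26 + K (x(K) = K + 26 = 26 + K)
(x((-28 + 31)/(-16 - 32)) + E(31))/(-3420 - 1683) = ((26 + (-28 + 31)/(-16 - 32)) - 1007/28)/(-3420 - 1683) = ((26 + 3/(-48)) - 1007/28)/(-5103) = ((26 + 3*(-1/48)) - 1007/28)*(-1/5103) = ((26 - 1/16) - 1007/28)*(-1/5103) = (415/16 - 1007/28)*(-1/5103) = -1123/112*(-1/5103) = 1123/571536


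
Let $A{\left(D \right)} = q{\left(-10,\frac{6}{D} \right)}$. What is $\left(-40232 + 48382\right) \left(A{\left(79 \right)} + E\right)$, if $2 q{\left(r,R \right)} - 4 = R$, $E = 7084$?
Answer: $\frac{4562345550}{79} \approx 5.7751 \cdot 10^{7}$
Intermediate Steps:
$q{\left(r,R \right)} = 2 + \frac{R}{2}$
$A{\left(D \right)} = 2 + \frac{3}{D}$ ($A{\left(D \right)} = 2 + \frac{6 \frac{1}{D}}{2} = 2 + \frac{3}{D}$)
$\left(-40232 + 48382\right) \left(A{\left(79 \right)} + E\right) = \left(-40232 + 48382\right) \left(\left(2 + \frac{3}{79}\right) + 7084\right) = 8150 \left(\left(2 + 3 \cdot \frac{1}{79}\right) + 7084\right) = 8150 \left(\left(2 + \frac{3}{79}\right) + 7084\right) = 8150 \left(\frac{161}{79} + 7084\right) = 8150 \cdot \frac{559797}{79} = \frac{4562345550}{79}$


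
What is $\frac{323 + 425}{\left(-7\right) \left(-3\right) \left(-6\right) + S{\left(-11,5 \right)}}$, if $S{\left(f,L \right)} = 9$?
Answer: $- \frac{748}{117} \approx -6.3932$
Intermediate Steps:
$\frac{323 + 425}{\left(-7\right) \left(-3\right) \left(-6\right) + S{\left(-11,5 \right)}} = \frac{323 + 425}{\left(-7\right) \left(-3\right) \left(-6\right) + 9} = \frac{748}{21 \left(-6\right) + 9} = \frac{748}{-126 + 9} = \frac{748}{-117} = 748 \left(- \frac{1}{117}\right) = - \frac{748}{117}$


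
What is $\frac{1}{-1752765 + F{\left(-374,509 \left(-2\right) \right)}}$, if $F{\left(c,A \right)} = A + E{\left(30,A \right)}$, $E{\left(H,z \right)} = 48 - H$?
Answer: $- \frac{1}{1753765} \approx -5.702 \cdot 10^{-7}$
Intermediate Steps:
$F{\left(c,A \right)} = 18 + A$ ($F{\left(c,A \right)} = A + \left(48 - 30\right) = A + 18 = 18 + A$)
$\frac{1}{-1752765 + F{\left(-374,509 \left(-2\right) \right)}} = \frac{1}{-1752765 + \left(18 + 509 \left(-2\right)\right)} = \frac{1}{-1752765 + \left(18 - 1018\right)} = \frac{1}{-1752765 - 1000} = \frac{1}{-1753765} = - \frac{1}{1753765}$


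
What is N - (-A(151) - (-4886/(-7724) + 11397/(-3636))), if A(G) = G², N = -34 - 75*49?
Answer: 44676526813/2340372 ≈ 19090.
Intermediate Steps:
N = -3709 (N = -34 - 3675 = -3709)
N - (-A(151) - (-4886/(-7724) + 11397/(-3636))) = -3709 - (-1*151² - (-4886/(-7724) + 11397/(-3636))) = -3709 - (-1*22801 - (-4886*(-1/7724) + 11397*(-1/3636))) = -3709 - (-22801 - (2443/3862 - 3799/1212)) = -3709 - (-22801 - 1*(-5855411/2340372)) = -3709 - (-22801 + 5855411/2340372) = -3709 - 1*(-53356966561/2340372) = -3709 + 53356966561/2340372 = 44676526813/2340372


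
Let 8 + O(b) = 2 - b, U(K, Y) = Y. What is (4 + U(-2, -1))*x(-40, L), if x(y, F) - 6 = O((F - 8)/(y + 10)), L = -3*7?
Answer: -29/10 ≈ -2.9000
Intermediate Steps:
L = -21
O(b) = -6 - b (O(b) = -8 + (2 - b) = -6 - b)
x(y, F) = -(-8 + F)/(10 + y) (x(y, F) = 6 + (-6 - (F - 8)/(y + 10)) = 6 + (-6 - (-8 + F)/(10 + y)) = -(-8 + F)/(10 + y))
(4 + U(-2, -1))*x(-40, L) = (4 - 1)*((8 - 1*(-21))/(10 - 40)) = 3*((8 + 21)/(-30)) = 3*(-1/30*29) = 3*(-29/30) = -29/10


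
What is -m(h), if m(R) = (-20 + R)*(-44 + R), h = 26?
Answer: 108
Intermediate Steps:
m(R) = (-44 + R)*(-20 + R)
-m(h) = -(880 + 26² - 64*26) = -(880 + 676 - 1664) = -1*(-108) = 108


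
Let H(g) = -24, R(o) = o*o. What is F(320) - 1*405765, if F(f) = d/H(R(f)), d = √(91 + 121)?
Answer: -405765 - √53/12 ≈ -4.0577e+5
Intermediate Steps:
R(o) = o²
d = 2*√53 (d = √212 = 2*√53 ≈ 14.560)
F(f) = -√53/12 (F(f) = (2*√53)/(-24) = (2*√53)*(-1/24) = -√53/12)
F(320) - 1*405765 = -√53/12 - 1*405765 = -√53/12 - 405765 = -405765 - √53/12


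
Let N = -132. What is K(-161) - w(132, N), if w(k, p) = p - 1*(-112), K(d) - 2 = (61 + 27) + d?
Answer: -51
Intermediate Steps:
K(d) = 90 + d (K(d) = 2 + ((61 + 27) + d) = 2 + (88 + d) = 90 + d)
w(k, p) = 112 + p (w(k, p) = p + 112 = 112 + p)
K(-161) - w(132, N) = (90 - 161) - (112 - 132) = -71 - 1*(-20) = -71 + 20 = -51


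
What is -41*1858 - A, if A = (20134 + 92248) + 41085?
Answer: -229645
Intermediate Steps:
A = 153467 (A = 112382 + 41085 = 153467)
-41*1858 - A = -41*1858 - 1*153467 = -76178 - 153467 = -229645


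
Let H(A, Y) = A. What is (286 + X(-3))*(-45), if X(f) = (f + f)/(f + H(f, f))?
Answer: -12915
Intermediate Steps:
X(f) = 1 (X(f) = (f + f)/(f + f) = (2*f)/((2*f)) = (2*f)*(1/(2*f)) = 1)
(286 + X(-3))*(-45) = (286 + 1)*(-45) = 287*(-45) = -12915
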